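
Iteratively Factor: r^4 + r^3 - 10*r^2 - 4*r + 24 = (r + 3)*(r^3 - 2*r^2 - 4*r + 8) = (r - 2)*(r + 3)*(r^2 - 4) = (r - 2)*(r + 2)*(r + 3)*(r - 2)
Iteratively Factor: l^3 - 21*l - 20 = (l - 5)*(l^2 + 5*l + 4) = (l - 5)*(l + 1)*(l + 4)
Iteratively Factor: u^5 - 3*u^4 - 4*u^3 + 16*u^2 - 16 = (u + 2)*(u^4 - 5*u^3 + 6*u^2 + 4*u - 8) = (u - 2)*(u + 2)*(u^3 - 3*u^2 + 4) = (u - 2)^2*(u + 2)*(u^2 - u - 2) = (u - 2)^3*(u + 2)*(u + 1)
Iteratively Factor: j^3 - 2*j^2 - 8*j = (j + 2)*(j^2 - 4*j) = (j - 4)*(j + 2)*(j)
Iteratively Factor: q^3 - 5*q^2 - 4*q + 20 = (q - 5)*(q^2 - 4) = (q - 5)*(q + 2)*(q - 2)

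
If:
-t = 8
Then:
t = -8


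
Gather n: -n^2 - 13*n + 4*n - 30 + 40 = -n^2 - 9*n + 10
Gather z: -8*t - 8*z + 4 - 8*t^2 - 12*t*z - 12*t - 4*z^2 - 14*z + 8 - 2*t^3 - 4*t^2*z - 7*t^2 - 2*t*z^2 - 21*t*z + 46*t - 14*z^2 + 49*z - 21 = -2*t^3 - 15*t^2 + 26*t + z^2*(-2*t - 18) + z*(-4*t^2 - 33*t + 27) - 9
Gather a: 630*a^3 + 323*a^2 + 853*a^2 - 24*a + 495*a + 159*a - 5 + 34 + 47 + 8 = 630*a^3 + 1176*a^2 + 630*a + 84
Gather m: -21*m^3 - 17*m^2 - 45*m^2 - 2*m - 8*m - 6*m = -21*m^3 - 62*m^2 - 16*m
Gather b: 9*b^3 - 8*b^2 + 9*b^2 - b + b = 9*b^3 + b^2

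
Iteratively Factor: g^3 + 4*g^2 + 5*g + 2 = (g + 1)*(g^2 + 3*g + 2) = (g + 1)^2*(g + 2)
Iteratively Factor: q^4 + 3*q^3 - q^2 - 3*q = (q + 1)*(q^3 + 2*q^2 - 3*q) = q*(q + 1)*(q^2 + 2*q - 3) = q*(q + 1)*(q + 3)*(q - 1)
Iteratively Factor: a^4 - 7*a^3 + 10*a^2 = (a - 5)*(a^3 - 2*a^2) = a*(a - 5)*(a^2 - 2*a) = a*(a - 5)*(a - 2)*(a)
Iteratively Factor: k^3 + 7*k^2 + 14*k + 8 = (k + 2)*(k^2 + 5*k + 4) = (k + 2)*(k + 4)*(k + 1)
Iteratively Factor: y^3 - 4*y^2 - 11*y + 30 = (y + 3)*(y^2 - 7*y + 10) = (y - 5)*(y + 3)*(y - 2)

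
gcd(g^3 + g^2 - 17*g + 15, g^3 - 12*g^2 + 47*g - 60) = g - 3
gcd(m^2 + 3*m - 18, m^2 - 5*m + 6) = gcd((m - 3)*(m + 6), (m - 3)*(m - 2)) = m - 3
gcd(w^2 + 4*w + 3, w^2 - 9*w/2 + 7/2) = 1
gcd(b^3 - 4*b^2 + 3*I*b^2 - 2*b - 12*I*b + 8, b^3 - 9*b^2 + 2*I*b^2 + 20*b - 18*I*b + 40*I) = b^2 + b*(-4 + 2*I) - 8*I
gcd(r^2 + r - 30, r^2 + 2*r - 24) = r + 6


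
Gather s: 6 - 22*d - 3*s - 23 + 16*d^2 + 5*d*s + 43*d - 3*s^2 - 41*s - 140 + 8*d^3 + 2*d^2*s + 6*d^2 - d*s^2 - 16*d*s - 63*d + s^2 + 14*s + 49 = 8*d^3 + 22*d^2 - 42*d + s^2*(-d - 2) + s*(2*d^2 - 11*d - 30) - 108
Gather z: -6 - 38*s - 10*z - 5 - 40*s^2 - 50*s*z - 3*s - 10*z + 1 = -40*s^2 - 41*s + z*(-50*s - 20) - 10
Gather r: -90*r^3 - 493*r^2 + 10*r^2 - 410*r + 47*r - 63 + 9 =-90*r^3 - 483*r^2 - 363*r - 54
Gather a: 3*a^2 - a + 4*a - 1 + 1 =3*a^2 + 3*a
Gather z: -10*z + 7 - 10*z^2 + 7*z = -10*z^2 - 3*z + 7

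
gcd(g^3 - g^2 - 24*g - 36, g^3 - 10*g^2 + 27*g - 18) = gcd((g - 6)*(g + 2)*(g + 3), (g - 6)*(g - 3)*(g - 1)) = g - 6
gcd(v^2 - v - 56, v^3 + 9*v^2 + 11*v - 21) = v + 7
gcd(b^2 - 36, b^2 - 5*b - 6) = b - 6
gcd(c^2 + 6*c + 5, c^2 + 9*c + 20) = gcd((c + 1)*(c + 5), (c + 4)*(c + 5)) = c + 5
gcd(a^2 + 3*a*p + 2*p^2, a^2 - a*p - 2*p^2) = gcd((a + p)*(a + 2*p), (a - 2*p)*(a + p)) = a + p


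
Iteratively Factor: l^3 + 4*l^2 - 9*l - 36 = (l + 4)*(l^2 - 9) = (l - 3)*(l + 4)*(l + 3)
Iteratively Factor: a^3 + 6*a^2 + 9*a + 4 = (a + 4)*(a^2 + 2*a + 1) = (a + 1)*(a + 4)*(a + 1)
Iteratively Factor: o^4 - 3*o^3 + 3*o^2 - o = (o)*(o^3 - 3*o^2 + 3*o - 1) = o*(o - 1)*(o^2 - 2*o + 1) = o*(o - 1)^2*(o - 1)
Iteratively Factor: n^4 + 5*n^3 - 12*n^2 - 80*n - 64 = (n - 4)*(n^3 + 9*n^2 + 24*n + 16) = (n - 4)*(n + 1)*(n^2 + 8*n + 16) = (n - 4)*(n + 1)*(n + 4)*(n + 4)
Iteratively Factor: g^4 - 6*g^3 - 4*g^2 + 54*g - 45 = (g + 3)*(g^3 - 9*g^2 + 23*g - 15) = (g - 5)*(g + 3)*(g^2 - 4*g + 3) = (g - 5)*(g - 1)*(g + 3)*(g - 3)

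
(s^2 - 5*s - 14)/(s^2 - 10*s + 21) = (s + 2)/(s - 3)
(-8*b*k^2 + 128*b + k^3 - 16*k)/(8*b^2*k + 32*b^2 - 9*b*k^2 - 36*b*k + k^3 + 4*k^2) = (4 - k)/(b - k)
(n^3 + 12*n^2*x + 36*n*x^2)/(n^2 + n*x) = (n^2 + 12*n*x + 36*x^2)/(n + x)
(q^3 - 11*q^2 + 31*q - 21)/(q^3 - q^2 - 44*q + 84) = (q^3 - 11*q^2 + 31*q - 21)/(q^3 - q^2 - 44*q + 84)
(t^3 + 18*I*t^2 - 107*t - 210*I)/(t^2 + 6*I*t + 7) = (t^2 + 11*I*t - 30)/(t - I)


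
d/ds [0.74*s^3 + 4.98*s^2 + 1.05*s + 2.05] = 2.22*s^2 + 9.96*s + 1.05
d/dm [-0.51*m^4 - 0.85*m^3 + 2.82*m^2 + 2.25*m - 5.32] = -2.04*m^3 - 2.55*m^2 + 5.64*m + 2.25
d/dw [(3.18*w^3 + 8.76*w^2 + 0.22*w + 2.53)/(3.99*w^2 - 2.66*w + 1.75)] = (12.6882*w^4 - 16.9176*w^3 - 7.4844*w^2 + 10.4706*w + 7.1148)/(15.9201*w^4 - 21.2268*w^3 + 21.0406*w^2 - 9.31*w + 3.0625)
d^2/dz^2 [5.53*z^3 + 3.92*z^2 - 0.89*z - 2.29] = 33.18*z + 7.84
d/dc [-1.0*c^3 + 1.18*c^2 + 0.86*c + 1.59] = -3.0*c^2 + 2.36*c + 0.86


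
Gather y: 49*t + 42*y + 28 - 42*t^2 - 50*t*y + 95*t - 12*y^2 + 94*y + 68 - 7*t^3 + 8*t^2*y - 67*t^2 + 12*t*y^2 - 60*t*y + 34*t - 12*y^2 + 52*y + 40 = -7*t^3 - 109*t^2 + 178*t + y^2*(12*t - 24) + y*(8*t^2 - 110*t + 188) + 136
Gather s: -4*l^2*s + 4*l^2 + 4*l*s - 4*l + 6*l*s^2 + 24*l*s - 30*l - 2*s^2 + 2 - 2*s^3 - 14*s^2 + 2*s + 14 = 4*l^2 - 34*l - 2*s^3 + s^2*(6*l - 16) + s*(-4*l^2 + 28*l + 2) + 16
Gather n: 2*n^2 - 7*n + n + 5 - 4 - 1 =2*n^2 - 6*n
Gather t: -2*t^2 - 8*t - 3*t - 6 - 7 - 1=-2*t^2 - 11*t - 14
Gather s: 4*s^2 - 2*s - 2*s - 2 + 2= 4*s^2 - 4*s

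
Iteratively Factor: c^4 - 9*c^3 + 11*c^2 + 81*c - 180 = (c - 3)*(c^3 - 6*c^2 - 7*c + 60) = (c - 4)*(c - 3)*(c^2 - 2*c - 15) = (c - 5)*(c - 4)*(c - 3)*(c + 3)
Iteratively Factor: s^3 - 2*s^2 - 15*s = (s + 3)*(s^2 - 5*s) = (s - 5)*(s + 3)*(s)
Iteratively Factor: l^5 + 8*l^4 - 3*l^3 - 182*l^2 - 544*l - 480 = (l + 4)*(l^4 + 4*l^3 - 19*l^2 - 106*l - 120) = (l + 4)^2*(l^3 - 19*l - 30) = (l - 5)*(l + 4)^2*(l^2 + 5*l + 6) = (l - 5)*(l + 2)*(l + 4)^2*(l + 3)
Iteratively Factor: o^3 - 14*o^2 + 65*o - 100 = (o - 5)*(o^2 - 9*o + 20) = (o - 5)*(o - 4)*(o - 5)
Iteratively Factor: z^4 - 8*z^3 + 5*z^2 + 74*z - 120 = (z + 3)*(z^3 - 11*z^2 + 38*z - 40) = (z - 4)*(z + 3)*(z^2 - 7*z + 10) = (z - 4)*(z - 2)*(z + 3)*(z - 5)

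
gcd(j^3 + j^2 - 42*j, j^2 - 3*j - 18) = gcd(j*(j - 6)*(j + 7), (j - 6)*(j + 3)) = j - 6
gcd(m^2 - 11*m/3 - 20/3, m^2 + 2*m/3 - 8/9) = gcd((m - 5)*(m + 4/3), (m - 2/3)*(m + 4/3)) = m + 4/3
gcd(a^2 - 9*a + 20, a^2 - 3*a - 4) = a - 4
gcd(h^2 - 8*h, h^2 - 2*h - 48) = h - 8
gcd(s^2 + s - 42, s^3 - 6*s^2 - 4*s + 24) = s - 6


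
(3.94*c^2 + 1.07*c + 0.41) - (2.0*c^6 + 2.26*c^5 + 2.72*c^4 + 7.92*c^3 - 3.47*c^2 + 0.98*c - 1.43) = -2.0*c^6 - 2.26*c^5 - 2.72*c^4 - 7.92*c^3 + 7.41*c^2 + 0.0900000000000001*c + 1.84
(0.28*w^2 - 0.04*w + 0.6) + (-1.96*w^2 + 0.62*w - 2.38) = -1.68*w^2 + 0.58*w - 1.78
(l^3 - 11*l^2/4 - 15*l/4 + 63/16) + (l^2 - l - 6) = l^3 - 7*l^2/4 - 19*l/4 - 33/16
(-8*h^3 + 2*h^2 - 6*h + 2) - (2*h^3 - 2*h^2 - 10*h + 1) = -10*h^3 + 4*h^2 + 4*h + 1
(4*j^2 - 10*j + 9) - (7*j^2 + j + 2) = -3*j^2 - 11*j + 7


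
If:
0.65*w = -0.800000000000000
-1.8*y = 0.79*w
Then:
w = -1.23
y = 0.54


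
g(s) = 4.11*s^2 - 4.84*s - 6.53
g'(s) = 8.22*s - 4.84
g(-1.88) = 17.10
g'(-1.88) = -20.29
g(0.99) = -7.29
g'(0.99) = 3.30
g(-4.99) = 119.96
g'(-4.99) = -45.86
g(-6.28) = 185.96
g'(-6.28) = -56.46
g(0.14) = -7.13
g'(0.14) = -3.69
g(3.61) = 29.56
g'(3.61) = 24.83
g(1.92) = -0.67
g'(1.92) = 10.94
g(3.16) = 19.22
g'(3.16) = 21.14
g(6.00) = 112.39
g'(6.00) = 44.48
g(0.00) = -6.53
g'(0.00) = -4.84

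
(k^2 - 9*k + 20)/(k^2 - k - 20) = (k - 4)/(k + 4)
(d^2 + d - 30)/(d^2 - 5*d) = (d + 6)/d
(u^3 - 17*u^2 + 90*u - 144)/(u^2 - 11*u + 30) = (u^2 - 11*u + 24)/(u - 5)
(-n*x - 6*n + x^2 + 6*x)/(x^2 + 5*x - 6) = (-n + x)/(x - 1)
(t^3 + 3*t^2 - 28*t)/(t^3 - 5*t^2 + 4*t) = (t + 7)/(t - 1)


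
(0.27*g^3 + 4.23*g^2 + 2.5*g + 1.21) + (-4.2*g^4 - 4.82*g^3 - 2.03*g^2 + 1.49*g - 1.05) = -4.2*g^4 - 4.55*g^3 + 2.2*g^2 + 3.99*g + 0.16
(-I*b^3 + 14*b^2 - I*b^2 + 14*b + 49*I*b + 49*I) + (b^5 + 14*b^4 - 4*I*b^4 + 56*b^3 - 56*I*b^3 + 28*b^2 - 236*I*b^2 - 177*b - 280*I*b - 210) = b^5 + 14*b^4 - 4*I*b^4 + 56*b^3 - 57*I*b^3 + 42*b^2 - 237*I*b^2 - 163*b - 231*I*b - 210 + 49*I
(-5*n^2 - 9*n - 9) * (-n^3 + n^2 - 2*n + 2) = 5*n^5 + 4*n^4 + 10*n^3 - n^2 - 18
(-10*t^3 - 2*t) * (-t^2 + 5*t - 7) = 10*t^5 - 50*t^4 + 72*t^3 - 10*t^2 + 14*t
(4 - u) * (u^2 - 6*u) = -u^3 + 10*u^2 - 24*u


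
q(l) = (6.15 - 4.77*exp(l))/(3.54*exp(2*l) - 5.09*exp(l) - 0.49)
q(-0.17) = -0.94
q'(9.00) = 0.00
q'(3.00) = 0.07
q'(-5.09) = 0.76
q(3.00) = -0.07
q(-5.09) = -11.74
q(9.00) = 0.00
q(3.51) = -0.04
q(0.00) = -0.68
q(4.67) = -0.01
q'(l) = (6.15 - 4.77*exp(l))*(-7.08*exp(2*l) + 5.09*exp(l))/(3.54*exp(2*l) - 5.09*exp(l) - 0.49)^2 - 4.77*exp(l)/(3.54*exp(2*l) - 5.09*exp(l) - 0.49)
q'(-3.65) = 2.20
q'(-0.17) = 1.47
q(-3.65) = -9.72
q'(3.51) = 0.04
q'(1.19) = 0.54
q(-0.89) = -2.11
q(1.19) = -0.45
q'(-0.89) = 1.94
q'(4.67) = 0.01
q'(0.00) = 1.68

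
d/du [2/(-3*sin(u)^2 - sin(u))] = 2*(6/tan(u) + cos(u)/sin(u)^2)/(3*sin(u) + 1)^2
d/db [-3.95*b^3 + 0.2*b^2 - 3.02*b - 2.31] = -11.85*b^2 + 0.4*b - 3.02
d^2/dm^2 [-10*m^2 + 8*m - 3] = -20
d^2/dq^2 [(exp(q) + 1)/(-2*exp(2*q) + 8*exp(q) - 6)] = (-exp(4*q) - 8*exp(3*q) + 30*exp(2*q) - 16*exp(q) - 21)*exp(q)/(2*(exp(6*q) - 12*exp(5*q) + 57*exp(4*q) - 136*exp(3*q) + 171*exp(2*q) - 108*exp(q) + 27))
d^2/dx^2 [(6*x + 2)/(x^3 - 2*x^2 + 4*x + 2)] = 4*((3*x + 1)*(3*x^2 - 4*x + 4)^2 + (-9*x^2 + 12*x - (3*x - 2)*(3*x + 1) - 12)*(x^3 - 2*x^2 + 4*x + 2))/(x^3 - 2*x^2 + 4*x + 2)^3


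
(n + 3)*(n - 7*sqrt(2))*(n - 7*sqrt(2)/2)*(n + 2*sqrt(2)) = n^4 - 17*sqrt(2)*n^3/2 + 3*n^3 - 51*sqrt(2)*n^2/2 + 7*n^2 + 21*n + 98*sqrt(2)*n + 294*sqrt(2)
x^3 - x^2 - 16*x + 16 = (x - 4)*(x - 1)*(x + 4)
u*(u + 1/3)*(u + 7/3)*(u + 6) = u^4 + 26*u^3/3 + 151*u^2/9 + 14*u/3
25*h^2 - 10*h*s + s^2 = (-5*h + s)^2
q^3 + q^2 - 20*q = q*(q - 4)*(q + 5)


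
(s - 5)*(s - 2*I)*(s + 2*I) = s^3 - 5*s^2 + 4*s - 20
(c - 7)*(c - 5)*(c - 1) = c^3 - 13*c^2 + 47*c - 35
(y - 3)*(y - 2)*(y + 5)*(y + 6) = y^4 + 6*y^3 - 19*y^2 - 84*y + 180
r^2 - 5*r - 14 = (r - 7)*(r + 2)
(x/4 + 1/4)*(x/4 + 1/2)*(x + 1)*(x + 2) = x^4/16 + 3*x^3/8 + 13*x^2/16 + 3*x/4 + 1/4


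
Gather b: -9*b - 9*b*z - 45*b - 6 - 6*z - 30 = b*(-9*z - 54) - 6*z - 36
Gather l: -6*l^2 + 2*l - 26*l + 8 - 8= -6*l^2 - 24*l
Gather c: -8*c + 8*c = 0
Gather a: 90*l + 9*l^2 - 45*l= 9*l^2 + 45*l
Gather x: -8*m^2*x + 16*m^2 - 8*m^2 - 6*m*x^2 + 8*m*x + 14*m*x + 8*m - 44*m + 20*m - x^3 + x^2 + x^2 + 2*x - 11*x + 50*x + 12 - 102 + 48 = 8*m^2 - 16*m - x^3 + x^2*(2 - 6*m) + x*(-8*m^2 + 22*m + 41) - 42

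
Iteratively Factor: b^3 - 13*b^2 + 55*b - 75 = (b - 5)*(b^2 - 8*b + 15) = (b - 5)*(b - 3)*(b - 5)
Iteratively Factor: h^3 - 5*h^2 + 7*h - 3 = (h - 1)*(h^2 - 4*h + 3) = (h - 3)*(h - 1)*(h - 1)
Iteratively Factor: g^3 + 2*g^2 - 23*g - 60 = (g - 5)*(g^2 + 7*g + 12) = (g - 5)*(g + 3)*(g + 4)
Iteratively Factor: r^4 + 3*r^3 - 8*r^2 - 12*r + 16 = (r - 2)*(r^3 + 5*r^2 + 2*r - 8) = (r - 2)*(r - 1)*(r^2 + 6*r + 8) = (r - 2)*(r - 1)*(r + 4)*(r + 2)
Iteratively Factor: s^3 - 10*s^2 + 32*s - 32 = (s - 2)*(s^2 - 8*s + 16) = (s - 4)*(s - 2)*(s - 4)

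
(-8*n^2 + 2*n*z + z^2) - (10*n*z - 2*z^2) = -8*n^2 - 8*n*z + 3*z^2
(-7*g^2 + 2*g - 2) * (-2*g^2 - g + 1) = 14*g^4 + 3*g^3 - 5*g^2 + 4*g - 2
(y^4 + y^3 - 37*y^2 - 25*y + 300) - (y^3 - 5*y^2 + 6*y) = y^4 - 32*y^2 - 31*y + 300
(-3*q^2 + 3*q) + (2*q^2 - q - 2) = -q^2 + 2*q - 2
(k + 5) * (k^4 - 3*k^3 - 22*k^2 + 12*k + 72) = k^5 + 2*k^4 - 37*k^3 - 98*k^2 + 132*k + 360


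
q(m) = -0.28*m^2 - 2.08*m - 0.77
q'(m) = -0.56*m - 2.08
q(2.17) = -6.60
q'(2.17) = -3.30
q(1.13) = -3.48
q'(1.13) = -2.71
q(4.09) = -13.96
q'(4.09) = -4.37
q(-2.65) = 2.78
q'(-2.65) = -0.60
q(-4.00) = 3.07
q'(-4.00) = 0.16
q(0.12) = -1.02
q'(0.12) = -2.15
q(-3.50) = 3.08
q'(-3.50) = -0.12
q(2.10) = -6.37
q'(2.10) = -3.26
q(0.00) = -0.77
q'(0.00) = -2.08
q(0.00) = -0.77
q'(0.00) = -2.08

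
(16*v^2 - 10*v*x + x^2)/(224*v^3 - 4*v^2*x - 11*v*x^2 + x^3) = (-2*v + x)/(-28*v^2 - 3*v*x + x^2)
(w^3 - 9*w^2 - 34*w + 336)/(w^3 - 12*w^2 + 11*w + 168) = (w + 6)/(w + 3)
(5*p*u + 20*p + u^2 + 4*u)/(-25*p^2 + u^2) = (-u - 4)/(5*p - u)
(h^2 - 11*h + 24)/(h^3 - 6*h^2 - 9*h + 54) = (h - 8)/(h^2 - 3*h - 18)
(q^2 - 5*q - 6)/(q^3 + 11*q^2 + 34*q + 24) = (q - 6)/(q^2 + 10*q + 24)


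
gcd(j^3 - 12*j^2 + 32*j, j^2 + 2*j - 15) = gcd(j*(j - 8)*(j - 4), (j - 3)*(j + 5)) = 1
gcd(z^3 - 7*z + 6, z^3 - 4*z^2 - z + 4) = z - 1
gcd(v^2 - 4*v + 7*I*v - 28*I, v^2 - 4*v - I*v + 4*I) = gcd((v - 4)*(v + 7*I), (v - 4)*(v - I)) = v - 4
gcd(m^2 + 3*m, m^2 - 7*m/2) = m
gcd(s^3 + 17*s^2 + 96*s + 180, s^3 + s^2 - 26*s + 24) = s + 6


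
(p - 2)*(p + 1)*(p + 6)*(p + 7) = p^4 + 12*p^3 + 27*p^2 - 68*p - 84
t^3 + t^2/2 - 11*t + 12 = (t - 2)*(t - 3/2)*(t + 4)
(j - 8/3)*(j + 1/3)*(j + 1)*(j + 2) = j^4 + 2*j^3/3 - 53*j^2/9 - 22*j/3 - 16/9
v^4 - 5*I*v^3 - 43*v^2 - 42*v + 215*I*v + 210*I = (v - 7)*(v + 1)*(v + 6)*(v - 5*I)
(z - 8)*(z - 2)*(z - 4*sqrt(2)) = z^3 - 10*z^2 - 4*sqrt(2)*z^2 + 16*z + 40*sqrt(2)*z - 64*sqrt(2)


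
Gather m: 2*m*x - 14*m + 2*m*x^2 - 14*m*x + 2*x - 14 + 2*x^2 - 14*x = m*(2*x^2 - 12*x - 14) + 2*x^2 - 12*x - 14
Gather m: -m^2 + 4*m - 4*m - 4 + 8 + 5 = 9 - m^2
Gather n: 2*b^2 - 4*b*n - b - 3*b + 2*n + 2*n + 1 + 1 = 2*b^2 - 4*b + n*(4 - 4*b) + 2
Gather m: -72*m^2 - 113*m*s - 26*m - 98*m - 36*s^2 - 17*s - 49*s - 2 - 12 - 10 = -72*m^2 + m*(-113*s - 124) - 36*s^2 - 66*s - 24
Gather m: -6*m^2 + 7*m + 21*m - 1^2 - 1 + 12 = -6*m^2 + 28*m + 10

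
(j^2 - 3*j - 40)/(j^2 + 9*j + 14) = (j^2 - 3*j - 40)/(j^2 + 9*j + 14)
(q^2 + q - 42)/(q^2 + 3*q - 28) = (q - 6)/(q - 4)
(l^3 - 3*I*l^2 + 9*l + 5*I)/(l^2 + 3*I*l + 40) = (l^2 + 2*I*l - 1)/(l + 8*I)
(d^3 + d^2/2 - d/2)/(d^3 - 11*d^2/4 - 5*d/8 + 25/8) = 4*d*(2*d - 1)/(8*d^2 - 30*d + 25)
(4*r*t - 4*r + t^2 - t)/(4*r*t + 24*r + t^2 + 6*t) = (t - 1)/(t + 6)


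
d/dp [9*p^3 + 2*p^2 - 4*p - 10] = 27*p^2 + 4*p - 4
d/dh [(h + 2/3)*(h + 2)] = 2*h + 8/3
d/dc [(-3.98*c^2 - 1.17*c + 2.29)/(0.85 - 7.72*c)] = (30.7256*c^2 - 6.766*c + 16.6843)/(59.5984*c^2 - 13.124*c + 0.7225)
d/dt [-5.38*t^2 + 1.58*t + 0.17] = 1.58 - 10.76*t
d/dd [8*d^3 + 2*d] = 24*d^2 + 2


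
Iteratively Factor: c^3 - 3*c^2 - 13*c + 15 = (c - 1)*(c^2 - 2*c - 15) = (c - 5)*(c - 1)*(c + 3)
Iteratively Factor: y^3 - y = (y)*(y^2 - 1) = y*(y + 1)*(y - 1)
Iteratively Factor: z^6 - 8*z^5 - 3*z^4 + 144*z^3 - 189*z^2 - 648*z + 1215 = (z + 3)*(z^5 - 11*z^4 + 30*z^3 + 54*z^2 - 351*z + 405) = (z - 5)*(z + 3)*(z^4 - 6*z^3 + 54*z - 81) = (z - 5)*(z - 3)*(z + 3)*(z^3 - 3*z^2 - 9*z + 27) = (z - 5)*(z - 3)^2*(z + 3)*(z^2 - 9) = (z - 5)*(z - 3)^3*(z + 3)*(z + 3)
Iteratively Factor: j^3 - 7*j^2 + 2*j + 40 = (j - 4)*(j^2 - 3*j - 10) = (j - 4)*(j + 2)*(j - 5)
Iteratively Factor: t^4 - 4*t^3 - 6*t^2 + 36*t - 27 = (t + 3)*(t^3 - 7*t^2 + 15*t - 9) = (t - 1)*(t + 3)*(t^2 - 6*t + 9) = (t - 3)*(t - 1)*(t + 3)*(t - 3)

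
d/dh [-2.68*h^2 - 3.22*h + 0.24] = -5.36*h - 3.22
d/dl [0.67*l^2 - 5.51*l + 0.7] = 1.34*l - 5.51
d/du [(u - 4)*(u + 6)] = 2*u + 2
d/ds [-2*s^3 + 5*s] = 5 - 6*s^2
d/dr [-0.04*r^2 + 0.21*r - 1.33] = 0.21 - 0.08*r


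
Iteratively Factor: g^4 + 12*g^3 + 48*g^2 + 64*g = (g + 4)*(g^3 + 8*g^2 + 16*g) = (g + 4)^2*(g^2 + 4*g) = (g + 4)^3*(g)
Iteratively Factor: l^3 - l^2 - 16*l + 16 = (l - 1)*(l^2 - 16) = (l - 1)*(l + 4)*(l - 4)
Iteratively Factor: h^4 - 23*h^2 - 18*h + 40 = (h - 5)*(h^3 + 5*h^2 + 2*h - 8) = (h - 5)*(h + 2)*(h^2 + 3*h - 4) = (h - 5)*(h - 1)*(h + 2)*(h + 4)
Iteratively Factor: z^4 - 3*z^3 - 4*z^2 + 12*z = (z + 2)*(z^3 - 5*z^2 + 6*z) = (z - 3)*(z + 2)*(z^2 - 2*z) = z*(z - 3)*(z + 2)*(z - 2)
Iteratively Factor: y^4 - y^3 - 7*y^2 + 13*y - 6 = (y - 1)*(y^3 - 7*y + 6) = (y - 2)*(y - 1)*(y^2 + 2*y - 3) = (y - 2)*(y - 1)^2*(y + 3)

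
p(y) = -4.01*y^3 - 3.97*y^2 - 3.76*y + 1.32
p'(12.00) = -1831.36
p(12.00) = -7544.76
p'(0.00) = -3.76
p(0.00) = 1.32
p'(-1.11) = -9.77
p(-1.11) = 6.09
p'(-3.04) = -90.80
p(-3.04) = 88.72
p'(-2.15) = -42.30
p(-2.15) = 30.91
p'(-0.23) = -2.57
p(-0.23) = 2.02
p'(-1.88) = -31.35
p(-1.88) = 21.00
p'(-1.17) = -10.94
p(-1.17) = 6.71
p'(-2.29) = -48.66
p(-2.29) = 37.27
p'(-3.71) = -139.88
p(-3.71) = 165.40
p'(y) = -12.03*y^2 - 7.94*y - 3.76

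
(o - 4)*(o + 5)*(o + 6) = o^3 + 7*o^2 - 14*o - 120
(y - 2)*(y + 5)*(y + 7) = y^3 + 10*y^2 + 11*y - 70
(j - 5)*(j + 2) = j^2 - 3*j - 10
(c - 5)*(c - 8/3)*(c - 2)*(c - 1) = c^4 - 32*c^3/3 + 115*c^2/3 - 166*c/3 + 80/3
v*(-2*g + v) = -2*g*v + v^2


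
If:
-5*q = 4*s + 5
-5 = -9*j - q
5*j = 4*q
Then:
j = 20/41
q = 25/41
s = -165/82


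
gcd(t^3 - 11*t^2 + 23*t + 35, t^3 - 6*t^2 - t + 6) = t + 1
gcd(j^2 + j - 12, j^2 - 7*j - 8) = 1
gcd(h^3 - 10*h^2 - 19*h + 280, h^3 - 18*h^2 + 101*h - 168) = h^2 - 15*h + 56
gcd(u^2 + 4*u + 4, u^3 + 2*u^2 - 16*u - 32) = u + 2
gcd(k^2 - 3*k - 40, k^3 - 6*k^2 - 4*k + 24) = 1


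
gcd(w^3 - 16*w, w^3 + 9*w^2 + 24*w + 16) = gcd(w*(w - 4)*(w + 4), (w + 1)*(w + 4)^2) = w + 4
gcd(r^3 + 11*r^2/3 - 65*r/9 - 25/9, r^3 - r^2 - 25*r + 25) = r + 5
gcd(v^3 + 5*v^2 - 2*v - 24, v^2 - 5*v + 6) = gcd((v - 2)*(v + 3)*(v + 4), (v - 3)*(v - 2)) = v - 2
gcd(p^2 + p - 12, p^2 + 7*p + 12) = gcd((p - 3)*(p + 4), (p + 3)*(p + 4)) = p + 4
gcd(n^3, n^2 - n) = n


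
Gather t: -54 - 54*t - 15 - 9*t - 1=-63*t - 70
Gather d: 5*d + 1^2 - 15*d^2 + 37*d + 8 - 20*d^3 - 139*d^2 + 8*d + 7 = -20*d^3 - 154*d^2 + 50*d + 16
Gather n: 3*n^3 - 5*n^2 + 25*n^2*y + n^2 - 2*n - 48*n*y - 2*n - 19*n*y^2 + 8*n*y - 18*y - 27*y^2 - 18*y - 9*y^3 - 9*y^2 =3*n^3 + n^2*(25*y - 4) + n*(-19*y^2 - 40*y - 4) - 9*y^3 - 36*y^2 - 36*y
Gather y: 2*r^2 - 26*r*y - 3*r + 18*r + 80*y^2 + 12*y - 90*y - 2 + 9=2*r^2 + 15*r + 80*y^2 + y*(-26*r - 78) + 7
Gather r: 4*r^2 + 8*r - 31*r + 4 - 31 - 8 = 4*r^2 - 23*r - 35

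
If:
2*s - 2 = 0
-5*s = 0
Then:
No Solution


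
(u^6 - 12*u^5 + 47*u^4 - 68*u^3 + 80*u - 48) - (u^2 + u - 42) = u^6 - 12*u^5 + 47*u^4 - 68*u^3 - u^2 + 79*u - 6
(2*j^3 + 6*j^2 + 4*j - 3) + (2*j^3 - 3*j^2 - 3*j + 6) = 4*j^3 + 3*j^2 + j + 3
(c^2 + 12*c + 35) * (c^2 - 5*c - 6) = c^4 + 7*c^3 - 31*c^2 - 247*c - 210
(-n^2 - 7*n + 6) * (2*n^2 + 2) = -2*n^4 - 14*n^3 + 10*n^2 - 14*n + 12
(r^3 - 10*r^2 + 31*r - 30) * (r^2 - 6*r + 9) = r^5 - 16*r^4 + 100*r^3 - 306*r^2 + 459*r - 270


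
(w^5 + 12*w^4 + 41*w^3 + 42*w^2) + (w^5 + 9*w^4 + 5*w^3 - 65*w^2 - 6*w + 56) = 2*w^5 + 21*w^4 + 46*w^3 - 23*w^2 - 6*w + 56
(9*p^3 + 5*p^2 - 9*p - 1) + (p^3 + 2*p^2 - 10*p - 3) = 10*p^3 + 7*p^2 - 19*p - 4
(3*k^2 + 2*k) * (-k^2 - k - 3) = -3*k^4 - 5*k^3 - 11*k^2 - 6*k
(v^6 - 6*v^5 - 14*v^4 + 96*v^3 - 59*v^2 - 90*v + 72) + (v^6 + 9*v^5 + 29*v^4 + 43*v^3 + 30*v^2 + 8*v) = 2*v^6 + 3*v^5 + 15*v^4 + 139*v^3 - 29*v^2 - 82*v + 72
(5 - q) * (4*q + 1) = -4*q^2 + 19*q + 5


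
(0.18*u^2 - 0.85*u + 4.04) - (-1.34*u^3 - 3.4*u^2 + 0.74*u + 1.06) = 1.34*u^3 + 3.58*u^2 - 1.59*u + 2.98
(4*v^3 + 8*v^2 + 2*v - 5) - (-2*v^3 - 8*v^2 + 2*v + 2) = 6*v^3 + 16*v^2 - 7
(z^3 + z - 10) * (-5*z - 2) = -5*z^4 - 2*z^3 - 5*z^2 + 48*z + 20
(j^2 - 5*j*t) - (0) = j^2 - 5*j*t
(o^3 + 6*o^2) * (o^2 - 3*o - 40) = o^5 + 3*o^4 - 58*o^3 - 240*o^2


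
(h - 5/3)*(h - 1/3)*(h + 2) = h^3 - 31*h/9 + 10/9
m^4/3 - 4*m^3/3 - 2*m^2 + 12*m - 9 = (m/3 + 1)*(m - 3)^2*(m - 1)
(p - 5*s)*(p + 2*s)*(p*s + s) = p^3*s - 3*p^2*s^2 + p^2*s - 10*p*s^3 - 3*p*s^2 - 10*s^3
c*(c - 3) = c^2 - 3*c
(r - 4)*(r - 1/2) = r^2 - 9*r/2 + 2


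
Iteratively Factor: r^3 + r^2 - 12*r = (r)*(r^2 + r - 12) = r*(r + 4)*(r - 3)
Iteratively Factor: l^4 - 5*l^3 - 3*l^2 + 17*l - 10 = (l + 2)*(l^3 - 7*l^2 + 11*l - 5) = (l - 1)*(l + 2)*(l^2 - 6*l + 5) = (l - 1)^2*(l + 2)*(l - 5)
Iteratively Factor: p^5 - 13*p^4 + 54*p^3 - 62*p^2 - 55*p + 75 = (p - 1)*(p^4 - 12*p^3 + 42*p^2 - 20*p - 75) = (p - 5)*(p - 1)*(p^3 - 7*p^2 + 7*p + 15) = (p - 5)*(p - 3)*(p - 1)*(p^2 - 4*p - 5) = (p - 5)*(p - 3)*(p - 1)*(p + 1)*(p - 5)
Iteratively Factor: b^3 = (b)*(b^2) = b^2*(b)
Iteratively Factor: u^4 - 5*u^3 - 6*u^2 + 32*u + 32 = (u - 4)*(u^3 - u^2 - 10*u - 8) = (u - 4)*(u + 2)*(u^2 - 3*u - 4) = (u - 4)*(u + 1)*(u + 2)*(u - 4)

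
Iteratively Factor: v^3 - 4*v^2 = (v - 4)*(v^2) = v*(v - 4)*(v)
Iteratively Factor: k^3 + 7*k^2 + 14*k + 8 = (k + 1)*(k^2 + 6*k + 8) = (k + 1)*(k + 4)*(k + 2)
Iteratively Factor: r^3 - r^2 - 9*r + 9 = (r + 3)*(r^2 - 4*r + 3) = (r - 3)*(r + 3)*(r - 1)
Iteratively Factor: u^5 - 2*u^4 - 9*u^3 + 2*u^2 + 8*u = (u - 4)*(u^4 + 2*u^3 - u^2 - 2*u) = (u - 4)*(u - 1)*(u^3 + 3*u^2 + 2*u) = u*(u - 4)*(u - 1)*(u^2 + 3*u + 2) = u*(u - 4)*(u - 1)*(u + 1)*(u + 2)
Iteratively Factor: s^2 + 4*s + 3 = (s + 1)*(s + 3)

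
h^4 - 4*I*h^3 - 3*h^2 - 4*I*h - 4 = (h - 2*I)^2*(h - I)*(h + I)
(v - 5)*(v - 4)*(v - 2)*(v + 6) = v^4 - 5*v^3 - 28*v^2 + 188*v - 240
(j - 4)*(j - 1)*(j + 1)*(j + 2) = j^4 - 2*j^3 - 9*j^2 + 2*j + 8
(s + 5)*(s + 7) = s^2 + 12*s + 35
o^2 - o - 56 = (o - 8)*(o + 7)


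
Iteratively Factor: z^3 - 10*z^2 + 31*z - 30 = (z - 5)*(z^2 - 5*z + 6) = (z - 5)*(z - 3)*(z - 2)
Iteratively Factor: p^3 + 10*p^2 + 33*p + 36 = (p + 3)*(p^2 + 7*p + 12) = (p + 3)*(p + 4)*(p + 3)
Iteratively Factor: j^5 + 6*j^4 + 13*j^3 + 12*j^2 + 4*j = (j)*(j^4 + 6*j^3 + 13*j^2 + 12*j + 4) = j*(j + 1)*(j^3 + 5*j^2 + 8*j + 4) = j*(j + 1)^2*(j^2 + 4*j + 4) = j*(j + 1)^2*(j + 2)*(j + 2)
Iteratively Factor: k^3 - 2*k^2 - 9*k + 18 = (k - 3)*(k^2 + k - 6) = (k - 3)*(k - 2)*(k + 3)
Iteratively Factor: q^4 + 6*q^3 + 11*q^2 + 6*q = (q + 3)*(q^3 + 3*q^2 + 2*q) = (q + 2)*(q + 3)*(q^2 + q) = q*(q + 2)*(q + 3)*(q + 1)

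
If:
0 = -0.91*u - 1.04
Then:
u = -1.14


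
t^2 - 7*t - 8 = (t - 8)*(t + 1)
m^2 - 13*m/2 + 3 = (m - 6)*(m - 1/2)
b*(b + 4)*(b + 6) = b^3 + 10*b^2 + 24*b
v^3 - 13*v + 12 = (v - 3)*(v - 1)*(v + 4)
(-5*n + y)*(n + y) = -5*n^2 - 4*n*y + y^2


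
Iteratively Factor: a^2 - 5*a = (a)*(a - 5)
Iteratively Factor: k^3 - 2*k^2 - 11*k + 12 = (k - 4)*(k^2 + 2*k - 3) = (k - 4)*(k + 3)*(k - 1)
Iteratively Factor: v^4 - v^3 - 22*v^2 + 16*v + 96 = (v - 4)*(v^3 + 3*v^2 - 10*v - 24) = (v - 4)*(v - 3)*(v^2 + 6*v + 8) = (v - 4)*(v - 3)*(v + 2)*(v + 4)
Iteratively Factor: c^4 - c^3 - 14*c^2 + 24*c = (c)*(c^3 - c^2 - 14*c + 24) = c*(c - 3)*(c^2 + 2*c - 8) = c*(c - 3)*(c - 2)*(c + 4)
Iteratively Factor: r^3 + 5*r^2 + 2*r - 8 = (r + 2)*(r^2 + 3*r - 4) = (r - 1)*(r + 2)*(r + 4)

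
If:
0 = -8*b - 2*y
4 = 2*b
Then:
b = 2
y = -8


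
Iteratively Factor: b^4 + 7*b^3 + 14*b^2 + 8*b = (b + 4)*(b^3 + 3*b^2 + 2*b) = (b + 1)*(b + 4)*(b^2 + 2*b) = (b + 1)*(b + 2)*(b + 4)*(b)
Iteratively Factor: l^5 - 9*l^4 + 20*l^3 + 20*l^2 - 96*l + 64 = (l - 4)*(l^4 - 5*l^3 + 20*l - 16) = (l - 4)*(l - 1)*(l^3 - 4*l^2 - 4*l + 16) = (l - 4)*(l - 1)*(l + 2)*(l^2 - 6*l + 8) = (l - 4)*(l - 2)*(l - 1)*(l + 2)*(l - 4)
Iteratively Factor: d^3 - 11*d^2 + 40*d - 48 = (d - 4)*(d^2 - 7*d + 12) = (d - 4)*(d - 3)*(d - 4)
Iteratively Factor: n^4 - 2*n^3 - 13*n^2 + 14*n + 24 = (n + 1)*(n^3 - 3*n^2 - 10*n + 24) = (n - 2)*(n + 1)*(n^2 - n - 12) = (n - 4)*(n - 2)*(n + 1)*(n + 3)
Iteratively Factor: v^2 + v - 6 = (v + 3)*(v - 2)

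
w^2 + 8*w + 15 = (w + 3)*(w + 5)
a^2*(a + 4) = a^3 + 4*a^2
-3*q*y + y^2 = y*(-3*q + y)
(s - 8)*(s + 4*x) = s^2 + 4*s*x - 8*s - 32*x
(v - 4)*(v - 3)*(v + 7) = v^3 - 37*v + 84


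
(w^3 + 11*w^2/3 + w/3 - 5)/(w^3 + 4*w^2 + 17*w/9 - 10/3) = 3*(w - 1)/(3*w - 2)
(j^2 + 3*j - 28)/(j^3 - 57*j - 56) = (j - 4)/(j^2 - 7*j - 8)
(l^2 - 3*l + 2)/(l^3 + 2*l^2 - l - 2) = (l - 2)/(l^2 + 3*l + 2)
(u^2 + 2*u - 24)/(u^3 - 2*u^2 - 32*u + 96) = 1/(u - 4)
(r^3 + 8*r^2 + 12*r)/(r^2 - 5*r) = (r^2 + 8*r + 12)/(r - 5)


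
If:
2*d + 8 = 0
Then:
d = -4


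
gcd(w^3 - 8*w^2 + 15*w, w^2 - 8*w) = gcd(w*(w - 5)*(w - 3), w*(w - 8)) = w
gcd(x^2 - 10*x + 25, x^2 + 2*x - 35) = x - 5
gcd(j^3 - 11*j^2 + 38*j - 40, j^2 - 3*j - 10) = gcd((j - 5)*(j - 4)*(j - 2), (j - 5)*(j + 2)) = j - 5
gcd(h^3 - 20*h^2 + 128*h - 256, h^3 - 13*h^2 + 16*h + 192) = h^2 - 16*h + 64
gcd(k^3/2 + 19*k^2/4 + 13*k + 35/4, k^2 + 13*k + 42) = 1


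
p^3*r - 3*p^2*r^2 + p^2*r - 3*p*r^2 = p*(p - 3*r)*(p*r + r)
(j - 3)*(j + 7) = j^2 + 4*j - 21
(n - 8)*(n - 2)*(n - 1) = n^3 - 11*n^2 + 26*n - 16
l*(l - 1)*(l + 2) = l^3 + l^2 - 2*l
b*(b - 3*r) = b^2 - 3*b*r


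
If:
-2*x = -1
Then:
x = 1/2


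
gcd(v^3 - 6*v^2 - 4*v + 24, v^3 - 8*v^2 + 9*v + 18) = v - 6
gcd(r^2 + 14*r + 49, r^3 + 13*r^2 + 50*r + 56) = r + 7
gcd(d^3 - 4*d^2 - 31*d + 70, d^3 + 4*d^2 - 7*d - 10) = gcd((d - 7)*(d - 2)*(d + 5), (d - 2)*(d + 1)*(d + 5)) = d^2 + 3*d - 10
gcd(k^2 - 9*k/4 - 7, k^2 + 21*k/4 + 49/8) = k + 7/4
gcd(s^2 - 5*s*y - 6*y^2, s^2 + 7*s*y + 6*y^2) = s + y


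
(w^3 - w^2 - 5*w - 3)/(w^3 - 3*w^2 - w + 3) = (w + 1)/(w - 1)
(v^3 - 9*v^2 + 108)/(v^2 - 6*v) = v - 3 - 18/v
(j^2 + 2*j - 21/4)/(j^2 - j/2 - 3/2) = (j + 7/2)/(j + 1)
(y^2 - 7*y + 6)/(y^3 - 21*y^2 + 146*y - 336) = (y - 1)/(y^2 - 15*y + 56)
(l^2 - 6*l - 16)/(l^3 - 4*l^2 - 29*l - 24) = (l + 2)/(l^2 + 4*l + 3)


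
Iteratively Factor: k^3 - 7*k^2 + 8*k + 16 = (k - 4)*(k^2 - 3*k - 4) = (k - 4)*(k + 1)*(k - 4)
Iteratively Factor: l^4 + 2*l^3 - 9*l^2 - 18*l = (l + 2)*(l^3 - 9*l) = l*(l + 2)*(l^2 - 9) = l*(l + 2)*(l + 3)*(l - 3)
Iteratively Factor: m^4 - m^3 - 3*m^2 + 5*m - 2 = (m - 1)*(m^3 - 3*m + 2) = (m - 1)^2*(m^2 + m - 2) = (m - 1)^3*(m + 2)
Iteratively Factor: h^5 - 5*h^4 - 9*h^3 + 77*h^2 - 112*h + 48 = (h - 4)*(h^4 - h^3 - 13*h^2 + 25*h - 12) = (h - 4)*(h - 1)*(h^3 - 13*h + 12) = (h - 4)*(h - 1)^2*(h^2 + h - 12) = (h - 4)*(h - 1)^2*(h + 4)*(h - 3)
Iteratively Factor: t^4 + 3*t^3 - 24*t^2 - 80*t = (t - 5)*(t^3 + 8*t^2 + 16*t) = (t - 5)*(t + 4)*(t^2 + 4*t) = (t - 5)*(t + 4)^2*(t)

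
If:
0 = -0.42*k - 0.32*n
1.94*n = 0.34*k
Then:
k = 0.00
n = 0.00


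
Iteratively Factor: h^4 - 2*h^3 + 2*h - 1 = (h - 1)*(h^3 - h^2 - h + 1) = (h - 1)^2*(h^2 - 1) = (h - 1)^3*(h + 1)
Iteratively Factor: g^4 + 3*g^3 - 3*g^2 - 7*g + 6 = (g + 2)*(g^3 + g^2 - 5*g + 3) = (g - 1)*(g + 2)*(g^2 + 2*g - 3) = (g - 1)^2*(g + 2)*(g + 3)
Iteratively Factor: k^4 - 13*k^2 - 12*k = (k + 1)*(k^3 - k^2 - 12*k) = (k + 1)*(k + 3)*(k^2 - 4*k) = k*(k + 1)*(k + 3)*(k - 4)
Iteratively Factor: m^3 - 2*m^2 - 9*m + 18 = (m - 3)*(m^2 + m - 6) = (m - 3)*(m - 2)*(m + 3)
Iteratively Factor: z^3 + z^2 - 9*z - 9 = (z + 1)*(z^2 - 9) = (z - 3)*(z + 1)*(z + 3)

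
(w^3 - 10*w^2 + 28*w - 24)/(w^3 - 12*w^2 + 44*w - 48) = (w - 2)/(w - 4)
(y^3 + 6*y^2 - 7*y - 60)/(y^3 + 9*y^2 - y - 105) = (y + 4)/(y + 7)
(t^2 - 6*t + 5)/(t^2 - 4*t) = (t^2 - 6*t + 5)/(t*(t - 4))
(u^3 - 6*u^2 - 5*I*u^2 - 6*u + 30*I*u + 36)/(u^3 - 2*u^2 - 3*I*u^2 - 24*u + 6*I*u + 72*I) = (u - 2*I)/(u + 4)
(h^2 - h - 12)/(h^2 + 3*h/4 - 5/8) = 8*(h^2 - h - 12)/(8*h^2 + 6*h - 5)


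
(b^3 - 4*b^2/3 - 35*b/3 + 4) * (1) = b^3 - 4*b^2/3 - 35*b/3 + 4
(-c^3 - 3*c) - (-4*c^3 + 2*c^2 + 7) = 3*c^3 - 2*c^2 - 3*c - 7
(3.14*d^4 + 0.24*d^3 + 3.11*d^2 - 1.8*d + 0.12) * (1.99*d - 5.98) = 6.2486*d^5 - 18.2996*d^4 + 4.7537*d^3 - 22.1798*d^2 + 11.0028*d - 0.7176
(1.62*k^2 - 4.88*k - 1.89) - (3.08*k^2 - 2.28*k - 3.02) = -1.46*k^2 - 2.6*k + 1.13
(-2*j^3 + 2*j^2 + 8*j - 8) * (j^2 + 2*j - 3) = -2*j^5 - 2*j^4 + 18*j^3 + 2*j^2 - 40*j + 24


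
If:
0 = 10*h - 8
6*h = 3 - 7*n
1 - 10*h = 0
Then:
No Solution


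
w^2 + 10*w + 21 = (w + 3)*(w + 7)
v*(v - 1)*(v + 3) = v^3 + 2*v^2 - 3*v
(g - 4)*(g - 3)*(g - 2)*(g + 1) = g^4 - 8*g^3 + 17*g^2 + 2*g - 24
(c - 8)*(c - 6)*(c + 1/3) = c^3 - 41*c^2/3 + 130*c/3 + 16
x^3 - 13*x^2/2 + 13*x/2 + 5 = (x - 5)*(x - 2)*(x + 1/2)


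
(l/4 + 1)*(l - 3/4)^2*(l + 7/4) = l^4/4 + 17*l^3/16 - 17*l^2/64 - 465*l/256 + 63/64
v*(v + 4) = v^2 + 4*v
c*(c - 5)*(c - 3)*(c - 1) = c^4 - 9*c^3 + 23*c^2 - 15*c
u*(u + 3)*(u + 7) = u^3 + 10*u^2 + 21*u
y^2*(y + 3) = y^3 + 3*y^2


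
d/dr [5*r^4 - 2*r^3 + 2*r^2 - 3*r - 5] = 20*r^3 - 6*r^2 + 4*r - 3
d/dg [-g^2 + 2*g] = 2 - 2*g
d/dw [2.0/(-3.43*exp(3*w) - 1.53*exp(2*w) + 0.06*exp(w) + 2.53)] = (20.58*exp(2*w) + 6.12*exp(w) - 0.12)*exp(w)/(3.43*exp(3*w) + 1.53*exp(2*w) - 0.06*exp(w) - 2.53)^2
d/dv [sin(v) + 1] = cos(v)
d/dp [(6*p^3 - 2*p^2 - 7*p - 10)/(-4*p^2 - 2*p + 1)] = 3*(-8*p^4 - 8*p^3 - 2*p^2 - 28*p - 9)/(16*p^4 + 16*p^3 - 4*p^2 - 4*p + 1)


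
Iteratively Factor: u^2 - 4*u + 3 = (u - 3)*(u - 1)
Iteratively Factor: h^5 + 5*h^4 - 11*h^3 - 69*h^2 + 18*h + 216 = (h - 3)*(h^4 + 8*h^3 + 13*h^2 - 30*h - 72) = (h - 3)*(h - 2)*(h^3 + 10*h^2 + 33*h + 36) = (h - 3)*(h - 2)*(h + 4)*(h^2 + 6*h + 9) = (h - 3)*(h - 2)*(h + 3)*(h + 4)*(h + 3)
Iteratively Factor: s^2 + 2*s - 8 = (s - 2)*(s + 4)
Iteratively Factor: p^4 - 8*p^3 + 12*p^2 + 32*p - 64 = (p + 2)*(p^3 - 10*p^2 + 32*p - 32) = (p - 4)*(p + 2)*(p^2 - 6*p + 8) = (p - 4)^2*(p + 2)*(p - 2)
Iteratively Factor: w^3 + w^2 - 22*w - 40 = (w - 5)*(w^2 + 6*w + 8) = (w - 5)*(w + 4)*(w + 2)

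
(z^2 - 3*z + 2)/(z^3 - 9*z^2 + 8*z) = (z - 2)/(z*(z - 8))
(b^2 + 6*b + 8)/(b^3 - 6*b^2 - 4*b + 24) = (b + 4)/(b^2 - 8*b + 12)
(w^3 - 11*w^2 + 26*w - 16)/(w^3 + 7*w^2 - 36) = (w^2 - 9*w + 8)/(w^2 + 9*w + 18)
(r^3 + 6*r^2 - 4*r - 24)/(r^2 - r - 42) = (r^2 - 4)/(r - 7)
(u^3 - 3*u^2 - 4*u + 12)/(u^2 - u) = (u^3 - 3*u^2 - 4*u + 12)/(u*(u - 1))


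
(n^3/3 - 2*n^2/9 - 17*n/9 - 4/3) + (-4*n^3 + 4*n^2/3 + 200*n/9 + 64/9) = -11*n^3/3 + 10*n^2/9 + 61*n/3 + 52/9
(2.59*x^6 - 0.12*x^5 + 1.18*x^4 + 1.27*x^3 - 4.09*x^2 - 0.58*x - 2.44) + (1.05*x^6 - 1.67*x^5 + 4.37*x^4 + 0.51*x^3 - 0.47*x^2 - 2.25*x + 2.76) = 3.64*x^6 - 1.79*x^5 + 5.55*x^4 + 1.78*x^3 - 4.56*x^2 - 2.83*x + 0.32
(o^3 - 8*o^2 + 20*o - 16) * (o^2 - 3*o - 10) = o^5 - 11*o^4 + 34*o^3 + 4*o^2 - 152*o + 160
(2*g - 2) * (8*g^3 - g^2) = 16*g^4 - 18*g^3 + 2*g^2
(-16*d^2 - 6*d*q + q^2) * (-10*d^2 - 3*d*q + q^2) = 160*d^4 + 108*d^3*q - 8*d^2*q^2 - 9*d*q^3 + q^4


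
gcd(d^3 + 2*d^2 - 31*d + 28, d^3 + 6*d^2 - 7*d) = d^2 + 6*d - 7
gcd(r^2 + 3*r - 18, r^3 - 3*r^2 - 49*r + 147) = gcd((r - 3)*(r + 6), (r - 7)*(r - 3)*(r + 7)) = r - 3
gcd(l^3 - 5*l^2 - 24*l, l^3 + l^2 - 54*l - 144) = l^2 - 5*l - 24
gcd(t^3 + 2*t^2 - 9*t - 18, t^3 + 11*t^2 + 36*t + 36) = t^2 + 5*t + 6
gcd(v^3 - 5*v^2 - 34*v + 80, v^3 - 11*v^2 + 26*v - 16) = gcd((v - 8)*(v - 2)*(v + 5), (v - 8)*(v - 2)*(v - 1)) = v^2 - 10*v + 16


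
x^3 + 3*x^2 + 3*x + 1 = (x + 1)^3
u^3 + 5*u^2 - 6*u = u*(u - 1)*(u + 6)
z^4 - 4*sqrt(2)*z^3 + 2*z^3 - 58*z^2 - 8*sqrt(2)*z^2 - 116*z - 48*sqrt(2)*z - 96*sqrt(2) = (z + 2)*(z - 8*sqrt(2))*(z + sqrt(2))*(z + 3*sqrt(2))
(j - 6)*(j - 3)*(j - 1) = j^3 - 10*j^2 + 27*j - 18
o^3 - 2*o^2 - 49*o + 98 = (o - 7)*(o - 2)*(o + 7)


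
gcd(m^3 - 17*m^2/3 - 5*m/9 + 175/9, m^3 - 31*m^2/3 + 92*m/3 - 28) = m - 7/3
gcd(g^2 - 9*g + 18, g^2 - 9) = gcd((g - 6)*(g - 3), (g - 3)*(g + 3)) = g - 3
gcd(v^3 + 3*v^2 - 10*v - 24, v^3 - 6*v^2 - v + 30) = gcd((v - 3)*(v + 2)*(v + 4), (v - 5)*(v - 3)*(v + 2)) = v^2 - v - 6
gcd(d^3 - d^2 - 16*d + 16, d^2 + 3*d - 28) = d - 4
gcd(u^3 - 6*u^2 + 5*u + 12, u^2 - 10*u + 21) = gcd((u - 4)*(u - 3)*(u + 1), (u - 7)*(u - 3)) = u - 3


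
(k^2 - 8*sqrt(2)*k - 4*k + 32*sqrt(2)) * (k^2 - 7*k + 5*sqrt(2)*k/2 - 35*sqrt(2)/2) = k^4 - 11*k^3 - 11*sqrt(2)*k^3/2 - 12*k^2 + 121*sqrt(2)*k^2/2 - 154*sqrt(2)*k + 440*k - 1120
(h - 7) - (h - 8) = 1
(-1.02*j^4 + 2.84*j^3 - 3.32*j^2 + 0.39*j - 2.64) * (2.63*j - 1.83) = -2.6826*j^5 + 9.3358*j^4 - 13.9288*j^3 + 7.1013*j^2 - 7.6569*j + 4.8312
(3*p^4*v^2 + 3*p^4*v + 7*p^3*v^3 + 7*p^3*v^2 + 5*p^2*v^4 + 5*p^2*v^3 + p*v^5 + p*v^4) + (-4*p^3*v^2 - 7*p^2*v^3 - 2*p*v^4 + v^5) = 3*p^4*v^2 + 3*p^4*v + 7*p^3*v^3 + 3*p^3*v^2 + 5*p^2*v^4 - 2*p^2*v^3 + p*v^5 - p*v^4 + v^5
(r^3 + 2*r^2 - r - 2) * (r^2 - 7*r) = r^5 - 5*r^4 - 15*r^3 + 5*r^2 + 14*r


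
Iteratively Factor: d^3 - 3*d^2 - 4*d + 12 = (d + 2)*(d^2 - 5*d + 6) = (d - 3)*(d + 2)*(d - 2)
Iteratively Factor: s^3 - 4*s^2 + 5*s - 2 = (s - 2)*(s^2 - 2*s + 1) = (s - 2)*(s - 1)*(s - 1)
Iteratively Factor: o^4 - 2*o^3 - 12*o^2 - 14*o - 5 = (o + 1)*(o^3 - 3*o^2 - 9*o - 5) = (o + 1)^2*(o^2 - 4*o - 5) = (o + 1)^3*(o - 5)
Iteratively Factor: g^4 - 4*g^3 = (g)*(g^3 - 4*g^2) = g*(g - 4)*(g^2) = g^2*(g - 4)*(g)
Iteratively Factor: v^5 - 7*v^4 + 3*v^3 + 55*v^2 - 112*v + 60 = (v - 5)*(v^4 - 2*v^3 - 7*v^2 + 20*v - 12) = (v - 5)*(v - 1)*(v^3 - v^2 - 8*v + 12) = (v - 5)*(v - 2)*(v - 1)*(v^2 + v - 6) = (v - 5)*(v - 2)*(v - 1)*(v + 3)*(v - 2)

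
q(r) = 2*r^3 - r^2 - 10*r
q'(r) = 6*r^2 - 2*r - 10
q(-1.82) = 2.83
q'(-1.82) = 13.51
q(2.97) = 13.88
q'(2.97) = 36.99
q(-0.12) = 1.18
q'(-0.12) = -9.67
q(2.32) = -3.61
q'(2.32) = 17.65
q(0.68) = -6.63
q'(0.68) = -8.59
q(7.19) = 619.79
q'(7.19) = 285.80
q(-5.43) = -295.39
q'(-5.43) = 177.77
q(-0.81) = 6.38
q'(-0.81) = -4.44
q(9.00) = 1287.00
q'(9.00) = 458.00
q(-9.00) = -1449.00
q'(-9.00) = 494.00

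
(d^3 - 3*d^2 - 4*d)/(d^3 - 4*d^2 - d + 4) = d/(d - 1)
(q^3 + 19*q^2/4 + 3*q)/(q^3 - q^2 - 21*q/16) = 4*(q + 4)/(4*q - 7)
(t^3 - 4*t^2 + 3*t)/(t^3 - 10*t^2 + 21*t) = (t - 1)/(t - 7)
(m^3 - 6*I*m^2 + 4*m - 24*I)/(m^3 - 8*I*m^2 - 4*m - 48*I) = (m - 2*I)/(m - 4*I)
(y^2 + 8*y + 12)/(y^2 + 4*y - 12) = (y + 2)/(y - 2)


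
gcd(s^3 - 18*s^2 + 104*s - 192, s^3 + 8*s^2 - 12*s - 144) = s - 4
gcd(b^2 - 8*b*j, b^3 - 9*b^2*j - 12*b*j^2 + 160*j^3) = b - 8*j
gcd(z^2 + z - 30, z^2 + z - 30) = z^2 + z - 30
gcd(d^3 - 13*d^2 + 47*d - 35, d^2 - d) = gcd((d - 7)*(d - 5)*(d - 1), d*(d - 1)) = d - 1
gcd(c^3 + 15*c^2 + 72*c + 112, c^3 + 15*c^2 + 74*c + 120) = c + 4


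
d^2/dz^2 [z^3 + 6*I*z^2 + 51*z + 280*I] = 6*z + 12*I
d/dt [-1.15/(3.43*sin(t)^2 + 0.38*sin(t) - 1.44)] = (7.889*sin(t) + 0.437)*cos(t)/(3.43*sin(t)^2 + 0.38*sin(t) - 1.44)^2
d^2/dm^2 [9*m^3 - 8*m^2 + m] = 54*m - 16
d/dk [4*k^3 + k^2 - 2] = 2*k*(6*k + 1)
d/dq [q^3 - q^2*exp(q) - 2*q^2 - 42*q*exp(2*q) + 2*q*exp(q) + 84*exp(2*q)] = -q^2*exp(q) + 3*q^2 - 84*q*exp(2*q) - 4*q + 126*exp(2*q) + 2*exp(q)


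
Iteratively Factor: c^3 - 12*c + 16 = (c - 2)*(c^2 + 2*c - 8) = (c - 2)^2*(c + 4)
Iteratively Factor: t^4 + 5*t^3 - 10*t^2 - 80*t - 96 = (t + 2)*(t^3 + 3*t^2 - 16*t - 48) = (t + 2)*(t + 4)*(t^2 - t - 12) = (t - 4)*(t + 2)*(t + 4)*(t + 3)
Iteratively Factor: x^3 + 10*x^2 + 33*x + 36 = (x + 3)*(x^2 + 7*x + 12) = (x + 3)^2*(x + 4)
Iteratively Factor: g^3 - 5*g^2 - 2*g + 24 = (g + 2)*(g^2 - 7*g + 12) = (g - 4)*(g + 2)*(g - 3)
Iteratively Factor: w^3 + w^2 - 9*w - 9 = (w + 1)*(w^2 - 9) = (w - 3)*(w + 1)*(w + 3)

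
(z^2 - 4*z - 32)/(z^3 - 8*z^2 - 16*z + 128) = 1/(z - 4)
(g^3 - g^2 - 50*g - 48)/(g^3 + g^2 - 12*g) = (g^3 - g^2 - 50*g - 48)/(g*(g^2 + g - 12))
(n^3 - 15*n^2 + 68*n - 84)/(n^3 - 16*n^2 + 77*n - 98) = (n - 6)/(n - 7)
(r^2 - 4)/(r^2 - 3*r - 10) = (r - 2)/(r - 5)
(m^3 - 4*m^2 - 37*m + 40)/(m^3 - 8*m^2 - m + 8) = (m + 5)/(m + 1)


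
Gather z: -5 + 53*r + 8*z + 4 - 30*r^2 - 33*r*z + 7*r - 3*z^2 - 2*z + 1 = -30*r^2 + 60*r - 3*z^2 + z*(6 - 33*r)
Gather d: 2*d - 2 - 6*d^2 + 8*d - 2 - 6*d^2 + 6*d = -12*d^2 + 16*d - 4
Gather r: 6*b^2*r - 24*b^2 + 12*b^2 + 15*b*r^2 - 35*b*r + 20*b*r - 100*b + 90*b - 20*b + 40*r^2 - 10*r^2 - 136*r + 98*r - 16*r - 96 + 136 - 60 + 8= -12*b^2 - 30*b + r^2*(15*b + 30) + r*(6*b^2 - 15*b - 54) - 12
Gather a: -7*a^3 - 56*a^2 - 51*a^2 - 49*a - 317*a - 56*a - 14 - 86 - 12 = -7*a^3 - 107*a^2 - 422*a - 112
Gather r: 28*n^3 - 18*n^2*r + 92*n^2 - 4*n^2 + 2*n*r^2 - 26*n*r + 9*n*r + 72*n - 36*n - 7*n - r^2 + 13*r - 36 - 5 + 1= 28*n^3 + 88*n^2 + 29*n + r^2*(2*n - 1) + r*(-18*n^2 - 17*n + 13) - 40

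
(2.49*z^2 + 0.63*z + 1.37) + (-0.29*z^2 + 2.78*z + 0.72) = 2.2*z^2 + 3.41*z + 2.09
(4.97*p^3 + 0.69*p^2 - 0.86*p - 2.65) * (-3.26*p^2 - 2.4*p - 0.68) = -16.2022*p^5 - 14.1774*p^4 - 2.232*p^3 + 10.2338*p^2 + 6.9448*p + 1.802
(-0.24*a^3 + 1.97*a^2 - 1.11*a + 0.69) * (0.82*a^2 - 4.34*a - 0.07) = -0.1968*a^5 + 2.657*a^4 - 9.4432*a^3 + 5.2453*a^2 - 2.9169*a - 0.0483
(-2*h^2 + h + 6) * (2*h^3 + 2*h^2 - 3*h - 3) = -4*h^5 - 2*h^4 + 20*h^3 + 15*h^2 - 21*h - 18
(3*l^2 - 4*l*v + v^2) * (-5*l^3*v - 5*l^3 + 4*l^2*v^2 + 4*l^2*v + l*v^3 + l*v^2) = -15*l^5*v - 15*l^5 + 32*l^4*v^2 + 32*l^4*v - 18*l^3*v^3 - 18*l^3*v^2 + l*v^5 + l*v^4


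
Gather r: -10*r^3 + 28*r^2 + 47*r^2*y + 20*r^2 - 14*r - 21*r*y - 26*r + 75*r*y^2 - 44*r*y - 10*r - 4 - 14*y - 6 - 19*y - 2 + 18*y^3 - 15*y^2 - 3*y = -10*r^3 + r^2*(47*y + 48) + r*(75*y^2 - 65*y - 50) + 18*y^3 - 15*y^2 - 36*y - 12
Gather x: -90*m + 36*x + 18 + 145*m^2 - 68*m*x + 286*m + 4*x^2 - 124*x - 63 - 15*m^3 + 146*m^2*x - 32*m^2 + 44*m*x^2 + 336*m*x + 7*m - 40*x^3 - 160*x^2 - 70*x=-15*m^3 + 113*m^2 + 203*m - 40*x^3 + x^2*(44*m - 156) + x*(146*m^2 + 268*m - 158) - 45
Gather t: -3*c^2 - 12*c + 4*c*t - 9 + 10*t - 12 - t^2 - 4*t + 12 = -3*c^2 - 12*c - t^2 + t*(4*c + 6) - 9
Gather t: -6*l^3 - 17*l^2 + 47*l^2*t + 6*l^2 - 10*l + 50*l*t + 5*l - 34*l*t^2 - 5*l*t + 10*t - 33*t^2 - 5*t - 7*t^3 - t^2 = -6*l^3 - 11*l^2 - 5*l - 7*t^3 + t^2*(-34*l - 34) + t*(47*l^2 + 45*l + 5)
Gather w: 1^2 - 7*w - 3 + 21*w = 14*w - 2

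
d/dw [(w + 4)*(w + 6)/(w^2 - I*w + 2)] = (-(w + 4)*(w + 6)*(2*w - I) + 2*(w + 5)*(w^2 - I*w + 2))/(w^2 - I*w + 2)^2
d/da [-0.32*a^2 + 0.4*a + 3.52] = 0.4 - 0.64*a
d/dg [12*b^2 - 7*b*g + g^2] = -7*b + 2*g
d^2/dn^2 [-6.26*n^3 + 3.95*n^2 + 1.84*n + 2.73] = 7.9 - 37.56*n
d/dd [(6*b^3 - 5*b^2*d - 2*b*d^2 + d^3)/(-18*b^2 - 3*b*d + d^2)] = (108*b^4 + 60*b^3*d - 43*b^2*d^2 - 6*b*d^3 + d^4)/(324*b^4 + 108*b^3*d - 27*b^2*d^2 - 6*b*d^3 + d^4)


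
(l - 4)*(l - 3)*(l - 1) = l^3 - 8*l^2 + 19*l - 12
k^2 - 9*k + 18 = (k - 6)*(k - 3)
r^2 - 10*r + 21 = (r - 7)*(r - 3)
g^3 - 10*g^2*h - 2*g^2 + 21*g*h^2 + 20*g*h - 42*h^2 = (g - 2)*(g - 7*h)*(g - 3*h)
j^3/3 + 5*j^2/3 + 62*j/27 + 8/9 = (j/3 + 1)*(j + 2/3)*(j + 4/3)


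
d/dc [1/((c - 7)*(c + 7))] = -2*c/(c^4 - 98*c^2 + 2401)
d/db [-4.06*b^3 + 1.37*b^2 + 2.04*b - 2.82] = -12.18*b^2 + 2.74*b + 2.04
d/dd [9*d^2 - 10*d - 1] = 18*d - 10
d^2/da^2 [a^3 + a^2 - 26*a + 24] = 6*a + 2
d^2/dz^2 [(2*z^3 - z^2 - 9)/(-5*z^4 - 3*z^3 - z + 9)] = 2*(-50*z^9 + 75*z^8 + 45*z^7 + 2329*z^6 + 933*z^5 + 693*z^4 + 277*z^3 + 2565*z^2 + 243*z + 90)/(125*z^12 + 225*z^11 + 135*z^10 + 102*z^9 - 585*z^8 - 783*z^7 - 228*z^6 - 261*z^5 + 1053*z^4 + 730*z^3 - 27*z^2 + 243*z - 729)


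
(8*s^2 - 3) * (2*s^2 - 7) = 16*s^4 - 62*s^2 + 21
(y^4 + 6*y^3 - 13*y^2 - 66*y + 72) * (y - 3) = y^5 + 3*y^4 - 31*y^3 - 27*y^2 + 270*y - 216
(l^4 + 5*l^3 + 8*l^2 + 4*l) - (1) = l^4 + 5*l^3 + 8*l^2 + 4*l - 1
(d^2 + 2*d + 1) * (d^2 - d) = d^4 + d^3 - d^2 - d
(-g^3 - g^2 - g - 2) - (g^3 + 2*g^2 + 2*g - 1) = -2*g^3 - 3*g^2 - 3*g - 1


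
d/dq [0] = 0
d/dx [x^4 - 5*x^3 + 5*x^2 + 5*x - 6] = 4*x^3 - 15*x^2 + 10*x + 5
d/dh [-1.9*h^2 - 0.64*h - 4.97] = -3.8*h - 0.64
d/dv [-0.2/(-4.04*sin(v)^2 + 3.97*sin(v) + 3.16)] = (0.794 - 1.616*sin(v))*cos(v)/(-4.04*sin(v)^2 + 3.97*sin(v) + 3.16)^2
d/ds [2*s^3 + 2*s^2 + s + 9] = 6*s^2 + 4*s + 1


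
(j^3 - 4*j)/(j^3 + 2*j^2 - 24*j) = (j^2 - 4)/(j^2 + 2*j - 24)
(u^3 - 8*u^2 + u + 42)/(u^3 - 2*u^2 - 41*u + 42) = (u^2 - u - 6)/(u^2 + 5*u - 6)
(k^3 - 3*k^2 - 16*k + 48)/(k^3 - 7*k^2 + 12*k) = (k + 4)/k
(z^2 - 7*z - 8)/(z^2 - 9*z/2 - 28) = 2*(z + 1)/(2*z + 7)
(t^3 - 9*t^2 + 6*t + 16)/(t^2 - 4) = (t^2 - 7*t - 8)/(t + 2)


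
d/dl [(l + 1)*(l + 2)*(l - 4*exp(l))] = -4*l^2*exp(l) + 3*l^2 - 20*l*exp(l) + 6*l - 20*exp(l) + 2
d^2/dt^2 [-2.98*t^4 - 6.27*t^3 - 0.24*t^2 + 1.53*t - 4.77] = -35.76*t^2 - 37.62*t - 0.48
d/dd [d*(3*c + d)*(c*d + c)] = c*(6*c*d + 3*c + 3*d^2 + 2*d)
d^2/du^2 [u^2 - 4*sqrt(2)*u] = 2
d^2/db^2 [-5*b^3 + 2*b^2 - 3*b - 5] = 4 - 30*b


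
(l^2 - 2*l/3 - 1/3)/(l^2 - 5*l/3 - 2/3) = (l - 1)/(l - 2)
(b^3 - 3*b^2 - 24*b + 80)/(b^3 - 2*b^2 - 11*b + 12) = (b^2 + b - 20)/(b^2 + 2*b - 3)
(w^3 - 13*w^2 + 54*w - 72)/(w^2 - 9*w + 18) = w - 4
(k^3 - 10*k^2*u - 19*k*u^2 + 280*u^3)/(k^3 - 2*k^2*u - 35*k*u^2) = (k - 8*u)/k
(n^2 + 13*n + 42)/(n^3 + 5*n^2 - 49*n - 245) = (n + 6)/(n^2 - 2*n - 35)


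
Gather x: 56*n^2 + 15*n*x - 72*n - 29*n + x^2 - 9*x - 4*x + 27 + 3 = 56*n^2 - 101*n + x^2 + x*(15*n - 13) + 30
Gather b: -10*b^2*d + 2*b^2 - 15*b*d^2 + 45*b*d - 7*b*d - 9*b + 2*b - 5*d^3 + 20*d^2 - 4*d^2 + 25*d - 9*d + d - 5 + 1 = b^2*(2 - 10*d) + b*(-15*d^2 + 38*d - 7) - 5*d^3 + 16*d^2 + 17*d - 4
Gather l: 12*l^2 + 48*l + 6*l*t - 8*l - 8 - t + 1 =12*l^2 + l*(6*t + 40) - t - 7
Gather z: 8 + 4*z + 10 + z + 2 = 5*z + 20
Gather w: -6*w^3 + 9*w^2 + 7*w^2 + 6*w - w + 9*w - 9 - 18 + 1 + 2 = -6*w^3 + 16*w^2 + 14*w - 24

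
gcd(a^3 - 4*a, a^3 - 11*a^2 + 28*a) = a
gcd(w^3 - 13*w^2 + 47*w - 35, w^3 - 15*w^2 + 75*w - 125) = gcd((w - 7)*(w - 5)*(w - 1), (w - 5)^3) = w - 5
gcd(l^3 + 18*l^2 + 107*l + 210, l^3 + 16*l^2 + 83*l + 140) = l^2 + 12*l + 35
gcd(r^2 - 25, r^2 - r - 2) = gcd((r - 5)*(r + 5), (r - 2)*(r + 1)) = 1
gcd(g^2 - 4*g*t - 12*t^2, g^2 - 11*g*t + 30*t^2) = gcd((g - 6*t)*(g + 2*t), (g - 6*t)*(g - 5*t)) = -g + 6*t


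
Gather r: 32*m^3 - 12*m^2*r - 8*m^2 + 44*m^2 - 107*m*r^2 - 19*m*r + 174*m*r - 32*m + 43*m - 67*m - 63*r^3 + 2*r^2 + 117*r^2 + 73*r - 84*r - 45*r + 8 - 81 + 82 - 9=32*m^3 + 36*m^2 - 56*m - 63*r^3 + r^2*(119 - 107*m) + r*(-12*m^2 + 155*m - 56)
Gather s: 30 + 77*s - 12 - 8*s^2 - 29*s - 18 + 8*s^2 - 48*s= 0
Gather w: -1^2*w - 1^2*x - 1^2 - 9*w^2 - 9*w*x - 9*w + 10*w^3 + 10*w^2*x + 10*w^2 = 10*w^3 + w^2*(10*x + 1) + w*(-9*x - 10) - x - 1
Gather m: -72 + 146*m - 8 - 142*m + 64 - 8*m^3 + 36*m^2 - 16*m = -8*m^3 + 36*m^2 - 12*m - 16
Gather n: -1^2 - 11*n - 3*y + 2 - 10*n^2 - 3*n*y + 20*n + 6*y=-10*n^2 + n*(9 - 3*y) + 3*y + 1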